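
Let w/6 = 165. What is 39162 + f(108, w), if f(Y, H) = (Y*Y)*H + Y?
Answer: 11586630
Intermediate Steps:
w = 990 (w = 6*165 = 990)
f(Y, H) = Y + H*Y² (f(Y, H) = Y²*H + Y = H*Y² + Y = Y + H*Y²)
39162 + f(108, w) = 39162 + 108*(1 + 990*108) = 39162 + 108*(1 + 106920) = 39162 + 108*106921 = 39162 + 11547468 = 11586630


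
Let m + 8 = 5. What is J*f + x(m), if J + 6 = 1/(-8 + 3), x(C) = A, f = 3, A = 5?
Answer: -68/5 ≈ -13.600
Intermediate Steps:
m = -3 (m = -8 + 5 = -3)
x(C) = 5
J = -31/5 (J = -6 + 1/(-8 + 3) = -6 + 1/(-5) = -6 - ⅕ = -31/5 ≈ -6.2000)
J*f + x(m) = -31/5*3 + 5 = -93/5 + 5 = -68/5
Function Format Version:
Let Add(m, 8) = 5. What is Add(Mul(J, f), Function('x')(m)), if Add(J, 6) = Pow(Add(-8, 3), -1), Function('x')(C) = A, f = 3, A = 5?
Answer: Rational(-68, 5) ≈ -13.600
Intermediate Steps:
m = -3 (m = Add(-8, 5) = -3)
Function('x')(C) = 5
J = Rational(-31, 5) (J = Add(-6, Pow(Add(-8, 3), -1)) = Add(-6, Pow(-5, -1)) = Add(-6, Rational(-1, 5)) = Rational(-31, 5) ≈ -6.2000)
Add(Mul(J, f), Function('x')(m)) = Add(Mul(Rational(-31, 5), 3), 5) = Add(Rational(-93, 5), 5) = Rational(-68, 5)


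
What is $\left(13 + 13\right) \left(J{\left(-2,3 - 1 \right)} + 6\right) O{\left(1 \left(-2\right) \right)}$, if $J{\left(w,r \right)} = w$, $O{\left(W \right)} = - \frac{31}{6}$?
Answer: $- \frac{1612}{3} \approx -537.33$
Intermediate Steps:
$O{\left(W \right)} = - \frac{31}{6}$ ($O{\left(W \right)} = \left(-31\right) \frac{1}{6} = - \frac{31}{6}$)
$\left(13 + 13\right) \left(J{\left(-2,3 - 1 \right)} + 6\right) O{\left(1 \left(-2\right) \right)} = \left(13 + 13\right) \left(-2 + 6\right) \left(- \frac{31}{6}\right) = 26 \cdot 4 \left(- \frac{31}{6}\right) = 104 \left(- \frac{31}{6}\right) = - \frac{1612}{3}$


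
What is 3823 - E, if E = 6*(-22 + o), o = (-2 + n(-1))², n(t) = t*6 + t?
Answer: 3469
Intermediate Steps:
n(t) = 7*t (n(t) = 6*t + t = 7*t)
o = 81 (o = (-2 + 7*(-1))² = (-2 - 7)² = (-9)² = 81)
E = 354 (E = 6*(-22 + 81) = 6*59 = 354)
3823 - E = 3823 - 1*354 = 3823 - 354 = 3469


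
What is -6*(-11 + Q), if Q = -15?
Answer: 156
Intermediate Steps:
-6*(-11 + Q) = -6*(-11 - 15) = -6*(-26) = 156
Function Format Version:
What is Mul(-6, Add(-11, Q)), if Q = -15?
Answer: 156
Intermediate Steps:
Mul(-6, Add(-11, Q)) = Mul(-6, Add(-11, -15)) = Mul(-6, -26) = 156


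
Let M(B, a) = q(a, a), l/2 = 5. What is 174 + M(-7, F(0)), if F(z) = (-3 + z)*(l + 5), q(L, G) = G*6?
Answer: -96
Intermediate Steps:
l = 10 (l = 2*5 = 10)
q(L, G) = 6*G
F(z) = -45 + 15*z (F(z) = (-3 + z)*(10 + 5) = (-3 + z)*15 = -45 + 15*z)
M(B, a) = 6*a
174 + M(-7, F(0)) = 174 + 6*(-45 + 15*0) = 174 + 6*(-45 + 0) = 174 + 6*(-45) = 174 - 270 = -96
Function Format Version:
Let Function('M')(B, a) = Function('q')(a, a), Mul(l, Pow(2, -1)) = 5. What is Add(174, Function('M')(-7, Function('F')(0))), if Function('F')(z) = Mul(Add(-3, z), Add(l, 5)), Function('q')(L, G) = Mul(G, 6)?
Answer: -96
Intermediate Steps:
l = 10 (l = Mul(2, 5) = 10)
Function('q')(L, G) = Mul(6, G)
Function('F')(z) = Add(-45, Mul(15, z)) (Function('F')(z) = Mul(Add(-3, z), Add(10, 5)) = Mul(Add(-3, z), 15) = Add(-45, Mul(15, z)))
Function('M')(B, a) = Mul(6, a)
Add(174, Function('M')(-7, Function('F')(0))) = Add(174, Mul(6, Add(-45, Mul(15, 0)))) = Add(174, Mul(6, Add(-45, 0))) = Add(174, Mul(6, -45)) = Add(174, -270) = -96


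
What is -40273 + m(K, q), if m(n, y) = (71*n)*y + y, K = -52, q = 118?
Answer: -475811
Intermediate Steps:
m(n, y) = y + 71*n*y (m(n, y) = 71*n*y + y = y + 71*n*y)
-40273 + m(K, q) = -40273 + 118*(1 + 71*(-52)) = -40273 + 118*(1 - 3692) = -40273 + 118*(-3691) = -40273 - 435538 = -475811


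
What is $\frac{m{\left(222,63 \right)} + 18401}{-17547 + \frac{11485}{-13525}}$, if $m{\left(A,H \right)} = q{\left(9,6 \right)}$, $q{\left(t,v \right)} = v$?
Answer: $- \frac{49790935}{47466932} \approx -1.049$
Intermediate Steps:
$m{\left(A,H \right)} = 6$
$\frac{m{\left(222,63 \right)} + 18401}{-17547 + \frac{11485}{-13525}} = \frac{6 + 18401}{-17547 + \frac{11485}{-13525}} = \frac{18407}{-17547 + 11485 \left(- \frac{1}{13525}\right)} = \frac{18407}{-17547 - \frac{2297}{2705}} = \frac{18407}{- \frac{47466932}{2705}} = 18407 \left(- \frac{2705}{47466932}\right) = - \frac{49790935}{47466932}$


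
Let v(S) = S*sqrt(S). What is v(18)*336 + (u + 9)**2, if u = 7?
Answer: 256 + 18144*sqrt(2) ≈ 25916.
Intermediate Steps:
v(S) = S**(3/2)
v(18)*336 + (u + 9)**2 = 18**(3/2)*336 + (7 + 9)**2 = (54*sqrt(2))*336 + 16**2 = 18144*sqrt(2) + 256 = 256 + 18144*sqrt(2)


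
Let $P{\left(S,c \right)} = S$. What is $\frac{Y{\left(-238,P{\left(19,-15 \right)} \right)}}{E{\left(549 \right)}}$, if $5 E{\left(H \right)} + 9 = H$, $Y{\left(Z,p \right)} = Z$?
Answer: $- \frac{119}{54} \approx -2.2037$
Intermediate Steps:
$E{\left(H \right)} = - \frac{9}{5} + \frac{H}{5}$
$\frac{Y{\left(-238,P{\left(19,-15 \right)} \right)}}{E{\left(549 \right)}} = - \frac{238}{- \frac{9}{5} + \frac{1}{5} \cdot 549} = - \frac{238}{- \frac{9}{5} + \frac{549}{5}} = - \frac{238}{108} = \left(-238\right) \frac{1}{108} = - \frac{119}{54}$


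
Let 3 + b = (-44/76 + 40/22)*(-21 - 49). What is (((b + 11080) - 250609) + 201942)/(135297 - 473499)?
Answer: 3937220/35342109 ≈ 0.11140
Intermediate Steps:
b = -18757/209 (b = -3 + (-44/76 + 40/22)*(-21 - 49) = -3 + (-44*1/76 + 40*(1/22))*(-70) = -3 + (-11/19 + 20/11)*(-70) = -3 + (259/209)*(-70) = -3 - 18130/209 = -18757/209 ≈ -89.746)
(((b + 11080) - 250609) + 201942)/(135297 - 473499) = (((-18757/209 + 11080) - 250609) + 201942)/(135297 - 473499) = ((2296963/209 - 250609) + 201942)/(-338202) = (-50080318/209 + 201942)*(-1/338202) = -7874440/209*(-1/338202) = 3937220/35342109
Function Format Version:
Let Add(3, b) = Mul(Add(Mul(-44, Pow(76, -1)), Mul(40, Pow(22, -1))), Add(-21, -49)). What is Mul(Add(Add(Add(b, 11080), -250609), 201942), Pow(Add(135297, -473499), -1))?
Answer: Rational(3937220, 35342109) ≈ 0.11140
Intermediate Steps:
b = Rational(-18757, 209) (b = Add(-3, Mul(Add(Mul(-44, Pow(76, -1)), Mul(40, Pow(22, -1))), Add(-21, -49))) = Add(-3, Mul(Add(Mul(-44, Rational(1, 76)), Mul(40, Rational(1, 22))), -70)) = Add(-3, Mul(Add(Rational(-11, 19), Rational(20, 11)), -70)) = Add(-3, Mul(Rational(259, 209), -70)) = Add(-3, Rational(-18130, 209)) = Rational(-18757, 209) ≈ -89.746)
Mul(Add(Add(Add(b, 11080), -250609), 201942), Pow(Add(135297, -473499), -1)) = Mul(Add(Add(Add(Rational(-18757, 209), 11080), -250609), 201942), Pow(Add(135297, -473499), -1)) = Mul(Add(Add(Rational(2296963, 209), -250609), 201942), Pow(-338202, -1)) = Mul(Add(Rational(-50080318, 209), 201942), Rational(-1, 338202)) = Mul(Rational(-7874440, 209), Rational(-1, 338202)) = Rational(3937220, 35342109)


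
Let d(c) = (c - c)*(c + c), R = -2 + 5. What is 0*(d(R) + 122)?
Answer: 0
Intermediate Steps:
R = 3
d(c) = 0 (d(c) = 0*(2*c) = 0)
0*(d(R) + 122) = 0*(0 + 122) = 0*122 = 0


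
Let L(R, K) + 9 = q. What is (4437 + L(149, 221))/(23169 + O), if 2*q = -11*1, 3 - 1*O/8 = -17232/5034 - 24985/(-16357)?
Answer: 121384560935/636995576102 ≈ 0.19056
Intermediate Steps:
O = 537483664/13723523 (O = 24 - 8*(-17232/5034 - 24985/(-16357)) = 24 - 8*(-17232*1/5034 - 24985*(-1/16357)) = 24 - 8*(-2872/839 + 24985/16357) = 24 - 8*(-26014889/13723523) = 24 + 208119112/13723523 = 537483664/13723523 ≈ 39.165)
q = -11/2 (q = (-11*1)/2 = (½)*(-11) = -11/2 ≈ -5.5000)
L(R, K) = -29/2 (L(R, K) = -9 - 11/2 = -29/2)
(4437 + L(149, 221))/(23169 + O) = (4437 - 29/2)/(23169 + 537483664/13723523) = 8845/(2*(318497788051/13723523)) = (8845/2)*(13723523/318497788051) = 121384560935/636995576102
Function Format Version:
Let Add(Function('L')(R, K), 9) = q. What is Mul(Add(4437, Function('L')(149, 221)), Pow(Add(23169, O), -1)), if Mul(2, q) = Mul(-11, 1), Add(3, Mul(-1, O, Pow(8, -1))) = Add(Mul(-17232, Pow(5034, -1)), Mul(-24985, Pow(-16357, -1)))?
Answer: Rational(121384560935, 636995576102) ≈ 0.19056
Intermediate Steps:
O = Rational(537483664, 13723523) (O = Add(24, Mul(-8, Add(Mul(-17232, Pow(5034, -1)), Mul(-24985, Pow(-16357, -1))))) = Add(24, Mul(-8, Add(Mul(-17232, Rational(1, 5034)), Mul(-24985, Rational(-1, 16357))))) = Add(24, Mul(-8, Add(Rational(-2872, 839), Rational(24985, 16357)))) = Add(24, Mul(-8, Rational(-26014889, 13723523))) = Add(24, Rational(208119112, 13723523)) = Rational(537483664, 13723523) ≈ 39.165)
q = Rational(-11, 2) (q = Mul(Rational(1, 2), Mul(-11, 1)) = Mul(Rational(1, 2), -11) = Rational(-11, 2) ≈ -5.5000)
Function('L')(R, K) = Rational(-29, 2) (Function('L')(R, K) = Add(-9, Rational(-11, 2)) = Rational(-29, 2))
Mul(Add(4437, Function('L')(149, 221)), Pow(Add(23169, O), -1)) = Mul(Add(4437, Rational(-29, 2)), Pow(Add(23169, Rational(537483664, 13723523)), -1)) = Mul(Rational(8845, 2), Pow(Rational(318497788051, 13723523), -1)) = Mul(Rational(8845, 2), Rational(13723523, 318497788051)) = Rational(121384560935, 636995576102)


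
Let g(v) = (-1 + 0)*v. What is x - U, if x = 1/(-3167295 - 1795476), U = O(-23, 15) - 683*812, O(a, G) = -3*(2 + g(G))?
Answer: 2752139397446/4962771 ≈ 5.5456e+5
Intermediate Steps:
g(v) = -v
O(a, G) = -6 + 3*G (O(a, G) = -3*(2 - G) = -6 + 3*G)
U = -554557 (U = (-6 + 3*15) - 683*812 = (-6 + 45) - 554596 = 39 - 554596 = -554557)
x = -1/4962771 (x = 1/(-4962771) = -1/4962771 ≈ -2.0150e-7)
x - U = -1/4962771 - 1*(-554557) = -1/4962771 + 554557 = 2752139397446/4962771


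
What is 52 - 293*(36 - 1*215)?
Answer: 52499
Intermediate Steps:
52 - 293*(36 - 1*215) = 52 - 293*(36 - 215) = 52 - 293*(-179) = 52 + 52447 = 52499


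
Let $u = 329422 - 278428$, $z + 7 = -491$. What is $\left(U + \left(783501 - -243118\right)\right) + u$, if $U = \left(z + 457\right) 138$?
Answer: $1071955$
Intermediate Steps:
$z = -498$ ($z = -7 - 491 = -498$)
$u = 50994$ ($u = 329422 - 278428 = 50994$)
$U = -5658$ ($U = \left(-498 + 457\right) 138 = \left(-41\right) 138 = -5658$)
$\left(U + \left(783501 - -243118\right)\right) + u = \left(-5658 + \left(783501 - -243118\right)\right) + 50994 = \left(-5658 + \left(783501 + 243118\right)\right) + 50994 = \left(-5658 + 1026619\right) + 50994 = 1020961 + 50994 = 1071955$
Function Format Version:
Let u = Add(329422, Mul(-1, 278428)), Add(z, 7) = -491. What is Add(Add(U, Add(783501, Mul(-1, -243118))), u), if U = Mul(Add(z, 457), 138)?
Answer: 1071955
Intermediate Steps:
z = -498 (z = Add(-7, -491) = -498)
u = 50994 (u = Add(329422, -278428) = 50994)
U = -5658 (U = Mul(Add(-498, 457), 138) = Mul(-41, 138) = -5658)
Add(Add(U, Add(783501, Mul(-1, -243118))), u) = Add(Add(-5658, Add(783501, Mul(-1, -243118))), 50994) = Add(Add(-5658, Add(783501, 243118)), 50994) = Add(Add(-5658, 1026619), 50994) = Add(1020961, 50994) = 1071955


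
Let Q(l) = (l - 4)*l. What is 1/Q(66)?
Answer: 1/4092 ≈ 0.00024438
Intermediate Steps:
Q(l) = l*(-4 + l) (Q(l) = (-4 + l)*l = l*(-4 + l))
1/Q(66) = 1/(66*(-4 + 66)) = 1/(66*62) = 1/4092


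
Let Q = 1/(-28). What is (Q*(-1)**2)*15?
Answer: -15/28 ≈ -0.53571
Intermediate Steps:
Q = -1/28 ≈ -0.035714
(Q*(-1)**2)*15 = -1/28*(-1)**2*15 = -1/28*1*15 = -1/28*15 = -15/28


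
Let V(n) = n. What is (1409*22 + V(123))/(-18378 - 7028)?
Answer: -31121/25406 ≈ -1.2249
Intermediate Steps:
(1409*22 + V(123))/(-18378 - 7028) = (1409*22 + 123)/(-18378 - 7028) = (30998 + 123)/(-25406) = 31121*(-1/25406) = -31121/25406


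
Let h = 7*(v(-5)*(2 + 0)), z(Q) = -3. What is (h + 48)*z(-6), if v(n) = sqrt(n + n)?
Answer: -144 - 42*I*sqrt(10) ≈ -144.0 - 132.82*I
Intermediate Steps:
v(n) = sqrt(2)*sqrt(n) (v(n) = sqrt(2*n) = sqrt(2)*sqrt(n))
h = 14*I*sqrt(10) (h = 7*((sqrt(2)*sqrt(-5))*(2 + 0)) = 7*((sqrt(2)*(I*sqrt(5)))*2) = 7*((I*sqrt(10))*2) = 7*(2*I*sqrt(10)) = 14*I*sqrt(10) ≈ 44.272*I)
(h + 48)*z(-6) = (14*I*sqrt(10) + 48)*(-3) = (48 + 14*I*sqrt(10))*(-3) = -144 - 42*I*sqrt(10)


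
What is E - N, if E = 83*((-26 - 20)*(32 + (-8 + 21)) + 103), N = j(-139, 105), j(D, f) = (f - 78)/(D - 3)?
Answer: -23183035/142 ≈ -1.6326e+5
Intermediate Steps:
j(D, f) = (-78 + f)/(-3 + D)
N = -27/142 (N = (-78 + 105)/(-3 - 139) = 27/(-142) = -1/142*27 = -27/142 ≈ -0.19014)
E = -163261 (E = 83*(-46*(32 + 13) + 103) = 83*(-46*45 + 103) = 83*(-2070 + 103) = 83*(-1967) = -163261)
E - N = -163261 - 1*(-27/142) = -163261 + 27/142 = -23183035/142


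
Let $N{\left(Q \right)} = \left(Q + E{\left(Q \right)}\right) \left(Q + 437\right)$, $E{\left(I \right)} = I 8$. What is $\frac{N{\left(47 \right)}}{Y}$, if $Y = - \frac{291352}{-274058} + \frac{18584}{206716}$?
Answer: $\frac{65900640856446}{371137579} \approx 1.7756 \cdot 10^{5}$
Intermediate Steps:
$E{\left(I \right)} = 8 I$
$N{\left(Q \right)} = 9 Q \left(437 + Q\right)$ ($N{\left(Q \right)} = \left(Q + 8 Q\right) \left(Q + 437\right) = 9 Q \left(437 + Q\right)$)
$Y = \frac{8165026738}{7081521691}$ ($Y = \left(-291352\right) \left(- \frac{1}{274058}\right) + 18584 \cdot \frac{1}{206716} = \frac{145676}{137029} + \frac{4646}{51679} = \frac{8165026738}{7081521691} \approx 1.153$)
$\frac{N{\left(47 \right)}}{Y} = \frac{9 \cdot 47 \left(437 + 47\right)}{\frac{8165026738}{7081521691}} = 9 \cdot 47 \cdot 484 \cdot \frac{7081521691}{8165026738} = 204732 \cdot \frac{7081521691}{8165026738} = \frac{65900640856446}{371137579}$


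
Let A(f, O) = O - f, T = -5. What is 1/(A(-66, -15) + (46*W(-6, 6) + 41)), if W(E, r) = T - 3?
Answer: -1/276 ≈ -0.0036232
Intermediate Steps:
W(E, r) = -8 (W(E, r) = -5 - 3 = -8)
1/(A(-66, -15) + (46*W(-6, 6) + 41)) = 1/((-15 - 1*(-66)) + (46*(-8) + 41)) = 1/((-15 + 66) + (-368 + 41)) = 1/(51 - 327) = 1/(-276) = -1/276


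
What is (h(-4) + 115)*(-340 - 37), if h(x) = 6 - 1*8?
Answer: -42601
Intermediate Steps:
h(x) = -2 (h(x) = 6 - 8 = -2)
(h(-4) + 115)*(-340 - 37) = (-2 + 115)*(-340 - 37) = 113*(-377) = -42601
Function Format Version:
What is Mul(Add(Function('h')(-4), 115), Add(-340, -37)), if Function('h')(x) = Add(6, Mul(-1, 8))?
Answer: -42601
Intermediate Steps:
Function('h')(x) = -2 (Function('h')(x) = Add(6, -8) = -2)
Mul(Add(Function('h')(-4), 115), Add(-340, -37)) = Mul(Add(-2, 115), Add(-340, -37)) = Mul(113, -377) = -42601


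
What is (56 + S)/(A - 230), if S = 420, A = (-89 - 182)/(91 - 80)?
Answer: -5236/2801 ≈ -1.8693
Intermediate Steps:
A = -271/11 ≈ -24.636
(56 + S)/(A - 230) = (56 + 420)/(-271/11 - 230) = 476/(-2801/11) = 476*(-11/2801) = -5236/2801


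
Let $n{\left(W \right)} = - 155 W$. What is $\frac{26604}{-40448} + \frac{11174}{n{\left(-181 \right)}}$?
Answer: $- \frac{73602317}{283692160} \approx -0.25944$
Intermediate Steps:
$\frac{26604}{-40448} + \frac{11174}{n{\left(-181 \right)}} = \frac{26604}{-40448} + \frac{11174}{\left(-155\right) \left(-181\right)} = 26604 \left(- \frac{1}{40448}\right) + \frac{11174}{28055} = - \frac{6651}{10112} + 11174 \cdot \frac{1}{28055} = - \frac{6651}{10112} + \frac{11174}{28055} = - \frac{73602317}{283692160}$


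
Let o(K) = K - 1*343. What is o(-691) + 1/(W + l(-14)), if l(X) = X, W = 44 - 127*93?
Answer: -12181555/11781 ≈ -1034.0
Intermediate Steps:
W = -11767 (W = 44 - 11811 = -11767)
o(K) = -343 + K (o(K) = K - 343 = -343 + K)
o(-691) + 1/(W + l(-14)) = (-343 - 691) + 1/(-11767 - 14) = -1034 + 1/(-11781) = -1034 - 1/11781 = -12181555/11781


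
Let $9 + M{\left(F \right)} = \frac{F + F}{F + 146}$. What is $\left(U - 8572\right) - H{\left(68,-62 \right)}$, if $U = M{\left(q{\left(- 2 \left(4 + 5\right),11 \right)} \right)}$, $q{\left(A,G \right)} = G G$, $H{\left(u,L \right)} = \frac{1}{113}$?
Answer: $- \frac{258870272}{30171} \approx -8580.1$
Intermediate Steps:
$H{\left(u,L \right)} = \frac{1}{113}$
$q{\left(A,G \right)} = G^{2}$
$M{\left(F \right)} = -9 + \frac{2 F}{146 + F}$ ($M{\left(F \right)} = -9 + \frac{F + F}{F + 146} = -9 + \frac{2 F}{146 + F}$)
$U = - \frac{2161}{267}$ ($U = \frac{-1314 - 7 \cdot 11^{2}}{146 + 11^{2}} = \frac{-1314 - 847}{146 + 121} = \frac{-1314 - 847}{267} = \frac{1}{267} \left(-2161\right) = - \frac{2161}{267} \approx -8.0936$)
$\left(U - 8572\right) - H{\left(68,-62 \right)} = \left(- \frac{2161}{267} - 8572\right) - \frac{1}{113} = - \frac{2290885}{267} - \frac{1}{113} = - \frac{258870272}{30171}$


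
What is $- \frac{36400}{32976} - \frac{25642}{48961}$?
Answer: $- \frac{164234437}{100908621} \approx -1.6276$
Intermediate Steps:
$- \frac{36400}{32976} - \frac{25642}{48961} = \left(-36400\right) \frac{1}{32976} - \frac{25642}{48961} = - \frac{2275}{2061} - \frac{25642}{48961} = - \frac{164234437}{100908621}$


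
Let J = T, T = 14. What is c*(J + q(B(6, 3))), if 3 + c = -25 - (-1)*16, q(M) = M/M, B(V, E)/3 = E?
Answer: -180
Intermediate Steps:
B(V, E) = 3*E
q(M) = 1
c = -12 (c = -3 + (-25 - (-1)*16) = -3 + (-25 - 1*(-16)) = -3 + (-25 + 16) = -3 - 9 = -12)
J = 14
c*(J + q(B(6, 3))) = -12*(14 + 1) = -12*15 = -180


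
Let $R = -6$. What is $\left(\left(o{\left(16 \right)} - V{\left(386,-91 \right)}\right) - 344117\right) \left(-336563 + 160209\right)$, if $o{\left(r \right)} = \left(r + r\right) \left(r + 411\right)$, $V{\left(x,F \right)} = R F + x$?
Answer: $58441070290$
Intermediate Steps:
$V{\left(x,F \right)} = x - 6 F$ ($V{\left(x,F \right)} = - 6 F + x = x - 6 F$)
$o{\left(r \right)} = 2 r \left(411 + r\right)$
$\left(\left(o{\left(16 \right)} - V{\left(386,-91 \right)}\right) - 344117\right) \left(-336563 + 160209\right) = \left(\left(2 \cdot 16 \left(411 + 16\right) - \left(386 - -546\right)\right) - 344117\right) \left(-336563 + 160209\right) = \left(\left(2 \cdot 16 \cdot 427 - \left(386 + 546\right)\right) - 344117\right) \left(-176354\right) = \left(\left(13664 - 932\right) - 344117\right) \left(-176354\right) = \left(12732 - 344117\right) \left(-176354\right) = \left(-331385\right) \left(-176354\right) = 58441070290$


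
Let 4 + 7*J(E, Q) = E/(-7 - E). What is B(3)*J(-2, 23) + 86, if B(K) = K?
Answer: 2956/35 ≈ 84.457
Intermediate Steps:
J(E, Q) = -4/7 + E/(7*(-7 - E)) (J(E, Q) = -4/7 + (E/(-7 - E))/7 = -4/7 + E/(7*(-7 - E)))
B(3)*J(-2, 23) + 86 = 3*((-28 - 5*(-2))/(7*(7 - 2))) + 86 = 3*((⅐)*(-28 + 10)/5) + 86 = 3*((⅐)*(⅕)*(-18)) + 86 = 3*(-18/35) + 86 = -54/35 + 86 = 2956/35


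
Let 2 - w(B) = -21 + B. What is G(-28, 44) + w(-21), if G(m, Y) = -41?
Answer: 3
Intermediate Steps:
w(B) = 23 - B (w(B) = 2 - (-21 + B) = 2 + (21 - B) = 23 - B)
G(-28, 44) + w(-21) = -41 + (23 - 1*(-21)) = -41 + (23 + 21) = -41 + 44 = 3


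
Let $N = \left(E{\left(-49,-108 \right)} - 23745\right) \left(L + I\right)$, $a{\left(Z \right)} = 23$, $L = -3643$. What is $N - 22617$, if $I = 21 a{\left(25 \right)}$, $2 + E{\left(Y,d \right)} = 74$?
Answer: $74784063$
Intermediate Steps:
$E{\left(Y,d \right)} = 72$ ($E{\left(Y,d \right)} = -2 + 74 = 72$)
$I = 483$ ($I = 21 \cdot 23 = 483$)
$N = 74806680$ ($N = \left(72 - 23745\right) \left(-3643 + 483\right) = \left(-23673\right) \left(-3160\right) = 74806680$)
$N - 22617 = 74806680 - 22617 = 74784063$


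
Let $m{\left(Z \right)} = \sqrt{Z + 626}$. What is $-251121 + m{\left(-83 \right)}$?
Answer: $-251121 + \sqrt{543} \approx -2.511 \cdot 10^{5}$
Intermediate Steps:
$m{\left(Z \right)} = \sqrt{626 + Z}$
$-251121 + m{\left(-83 \right)} = -251121 + \sqrt{626 - 83} = -251121 + \sqrt{543}$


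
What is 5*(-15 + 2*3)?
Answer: -45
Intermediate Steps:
5*(-15 + 2*3) = 5*(-15 + 6) = 5*(-9) = -45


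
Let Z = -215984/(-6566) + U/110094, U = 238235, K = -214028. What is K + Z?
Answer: -77345309712103/361438602 ≈ -2.1399e+5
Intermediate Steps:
Z = 12671396753/361438602 (Z = -215984/(-6566) + 238235/110094 = -215984*(-1/6566) + 238235*(1/110094) = 107992/3283 + 238235/110094 = 12671396753/361438602 ≈ 35.058)
K + Z = -214028 + 12671396753/361438602 = -77345309712103/361438602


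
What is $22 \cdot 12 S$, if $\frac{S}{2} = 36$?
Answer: $19008$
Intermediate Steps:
$S = 72$ ($S = 2 \cdot 36 = 72$)
$22 \cdot 12 S = 22 \cdot 12 \cdot 72 = 264 \cdot 72 = 19008$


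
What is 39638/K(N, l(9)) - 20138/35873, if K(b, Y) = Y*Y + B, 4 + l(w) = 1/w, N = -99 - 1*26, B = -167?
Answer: -57712194785/220654823 ≈ -261.55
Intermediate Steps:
N = -125 (N = -99 - 26 = -125)
l(w) = -4 + 1/w
K(b, Y) = -167 + Y**2 (K(b, Y) = Y*Y - 167 = Y**2 - 167 = -167 + Y**2)
39638/K(N, l(9)) - 20138/35873 = 39638/(-167 + (-4 + 1/9)**2) - 20138/35873 = 39638/(-167 + (-4 + 1/9)**2) - 20138*1/35873 = 39638/(-167 + (-35/9)**2) - 20138/35873 = 39638/(-167 + 1225/81) - 20138/35873 = 39638/(-12302/81) - 20138/35873 = 39638*(-81/12302) - 20138/35873 = -1605339/6151 - 20138/35873 = -57712194785/220654823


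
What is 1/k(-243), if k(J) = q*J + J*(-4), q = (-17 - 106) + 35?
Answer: 1/22356 ≈ 4.4731e-5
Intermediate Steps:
q = -88 (q = -123 + 35 = -88)
k(J) = -92*J (k(J) = -88*J + J*(-4) = -88*J - 4*J = -92*J)
1/k(-243) = 1/(-92*(-243)) = 1/22356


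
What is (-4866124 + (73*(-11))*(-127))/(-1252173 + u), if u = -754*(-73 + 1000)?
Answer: 4764143/1951131 ≈ 2.4417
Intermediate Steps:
u = -698958 (u = -754*927 = -698958)
(-4866124 + (73*(-11))*(-127))/(-1252173 + u) = (-4866124 + (73*(-11))*(-127))/(-1252173 - 698958) = (-4866124 - 803*(-127))/(-1951131) = (-4866124 + 101981)*(-1/1951131) = -4764143*(-1/1951131) = 4764143/1951131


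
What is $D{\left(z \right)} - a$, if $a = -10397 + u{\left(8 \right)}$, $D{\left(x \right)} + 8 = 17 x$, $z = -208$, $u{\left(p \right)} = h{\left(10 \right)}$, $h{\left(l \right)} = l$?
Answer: $6843$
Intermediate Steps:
$u{\left(p \right)} = 10$
$D{\left(x \right)} = -8 + 17 x$
$a = -10387$ ($a = -10397 + 10 = -10387$)
$D{\left(z \right)} - a = \left(-8 + 17 \left(-208\right)\right) - -10387 = \left(-8 - 3536\right) + 10387 = -3544 + 10387 = 6843$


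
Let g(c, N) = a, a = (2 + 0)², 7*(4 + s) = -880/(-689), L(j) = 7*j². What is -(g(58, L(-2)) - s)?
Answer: -37704/4823 ≈ -7.8175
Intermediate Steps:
s = -18412/4823 (s = -4 + (-880/(-689))/7 = -4 + (-880*(-1/689))/7 = -4 + (⅐)*(880/689) = -4 + 880/4823 = -18412/4823 ≈ -3.8175)
a = 4 (a = 2² = 4)
g(c, N) = 4
-(g(58, L(-2)) - s) = -(4 - 1*(-18412/4823)) = -(4 + 18412/4823) = -1*37704/4823 = -37704/4823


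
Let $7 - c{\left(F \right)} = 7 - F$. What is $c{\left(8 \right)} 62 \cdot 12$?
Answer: $5952$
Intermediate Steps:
$c{\left(F \right)} = F$ ($c{\left(F \right)} = 7 - \left(7 - F\right) = 7 + \left(-7 + F\right) = F$)
$c{\left(8 \right)} 62 \cdot 12 = 8 \cdot 62 \cdot 12 = 496 \cdot 12 = 5952$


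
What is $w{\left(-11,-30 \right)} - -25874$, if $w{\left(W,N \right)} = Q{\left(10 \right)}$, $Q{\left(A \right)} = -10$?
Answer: $25864$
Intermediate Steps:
$w{\left(W,N \right)} = -10$
$w{\left(-11,-30 \right)} - -25874 = -10 - -25874 = -10 + 25874 = 25864$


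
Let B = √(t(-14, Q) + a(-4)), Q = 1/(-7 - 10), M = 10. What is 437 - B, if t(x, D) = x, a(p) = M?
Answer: 437 - 2*I ≈ 437.0 - 2.0*I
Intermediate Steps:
Q = -1/17 (Q = 1/(-17) = -1/17 ≈ -0.058824)
a(p) = 10
B = 2*I (B = √(-14 + 10) = √(-4) = 2*I ≈ 2.0*I)
437 - B = 437 - 2*I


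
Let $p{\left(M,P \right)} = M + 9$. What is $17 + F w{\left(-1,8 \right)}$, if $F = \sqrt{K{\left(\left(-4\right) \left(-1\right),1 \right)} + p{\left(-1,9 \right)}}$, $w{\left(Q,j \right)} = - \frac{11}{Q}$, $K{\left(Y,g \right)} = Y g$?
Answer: $17 + 22 \sqrt{3} \approx 55.105$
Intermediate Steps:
$p{\left(M,P \right)} = 9 + M$
$F = 2 \sqrt{3}$ ($F = \sqrt{\left(-4\right) \left(-1\right) 1 + \left(9 - 1\right)} = \sqrt{4 \cdot 1 + 8} = \sqrt{4 + 8} = \sqrt{12} = 2 \sqrt{3} \approx 3.4641$)
$17 + F w{\left(-1,8 \right)} = 17 + 2 \sqrt{3} \left(- \frac{11}{-1}\right) = 17 + 2 \sqrt{3} \left(\left(-11\right) \left(-1\right)\right) = 17 + 2 \sqrt{3} \cdot 11 = 17 + 22 \sqrt{3}$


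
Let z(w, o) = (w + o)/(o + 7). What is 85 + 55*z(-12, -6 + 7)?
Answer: 75/8 ≈ 9.3750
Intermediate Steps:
z(w, o) = (o + w)/(7 + o)
85 + 55*z(-12, -6 + 7) = 85 + 55*(((-6 + 7) - 12)/(7 + (-6 + 7))) = 85 + 55*((1 - 12)/(7 + 1)) = 85 + 55*(-11/8) = 85 - 605/8 = 75/8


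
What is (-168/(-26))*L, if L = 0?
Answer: 0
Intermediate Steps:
(-168/(-26))*L = -168/(-26)*0 = -168*(-1)/26*0 = -42*(-2/13)*0 = (84/13)*0 = 0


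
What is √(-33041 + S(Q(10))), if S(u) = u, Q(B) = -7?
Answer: 18*I*√102 ≈ 181.79*I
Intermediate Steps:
√(-33041 + S(Q(10))) = √(-33041 - 7) = √(-33048) = 18*I*√102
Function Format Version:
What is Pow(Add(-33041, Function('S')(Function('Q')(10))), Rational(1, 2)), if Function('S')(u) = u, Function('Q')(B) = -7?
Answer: Mul(18, I, Pow(102, Rational(1, 2))) ≈ Mul(181.79, I)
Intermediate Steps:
Pow(Add(-33041, Function('S')(Function('Q')(10))), Rational(1, 2)) = Pow(Add(-33041, -7), Rational(1, 2)) = Pow(-33048, Rational(1, 2)) = Mul(18, I, Pow(102, Rational(1, 2)))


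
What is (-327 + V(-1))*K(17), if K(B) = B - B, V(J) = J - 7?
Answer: 0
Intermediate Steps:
V(J) = -7 + J
K(B) = 0
(-327 + V(-1))*K(17) = (-327 + (-7 - 1))*0 = (-327 - 8)*0 = -335*0 = 0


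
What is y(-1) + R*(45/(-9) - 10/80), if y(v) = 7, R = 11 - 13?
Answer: 69/4 ≈ 17.250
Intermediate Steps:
R = -2
y(-1) + R*(45/(-9) - 10/80) = 7 - 2*(45/(-9) - 10/80) = 7 - 2*(45*(-1/9) - 10*1/80) = 7 - 2*(-5 - 1/8) = 7 - 2*(-41/8) = 7 + 41/4 = 69/4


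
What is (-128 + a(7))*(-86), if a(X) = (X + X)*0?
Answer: 11008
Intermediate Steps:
a(X) = 0 (a(X) = (2*X)*0 = 0)
(-128 + a(7))*(-86) = (-128 + 0)*(-86) = -128*(-86) = 11008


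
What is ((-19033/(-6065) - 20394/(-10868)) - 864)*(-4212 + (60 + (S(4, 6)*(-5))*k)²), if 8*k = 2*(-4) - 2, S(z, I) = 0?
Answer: 787526031798/1498055 ≈ 5.2570e+5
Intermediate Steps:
k = -5/4 (k = (2*(-4) - 2)/8 = (-8 - 2)/8 = (⅛)*(-10) = -5/4 ≈ -1.2500)
((-19033/(-6065) - 20394/(-10868)) - 864)*(-4212 + (60 + (S(4, 6)*(-5))*k)²) = ((-19033/(-6065) - 20394/(-10868)) - 864)*(-4212 + (60 + (0*(-5))*(-5/4))²) = ((-19033*(-1/6065) - 20394*(-1/10868)) - 864)*(-4212 + (60 + 0*(-5/4))²) = ((19033/6065 + 927/494) - 864)*(-4212 + (60 + 0)²) = (15024557/2996110 - 864)*(-4212 + 60²) = -2573614483*(-4212 + 3600)/2996110 = -2573614483/2996110*(-612) = 787526031798/1498055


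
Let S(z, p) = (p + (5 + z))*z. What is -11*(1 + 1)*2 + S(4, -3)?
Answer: -20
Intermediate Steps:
S(z, p) = z*(5 + p + z) (S(z, p) = (5 + p + z)*z = z*(5 + p + z))
-11*(1 + 1)*2 + S(4, -3) = -11*(1 + 1)*2 + 4*(5 - 3 + 4) = -22*2 + 4*6 = -11*4 + 24 = -44 + 24 = -20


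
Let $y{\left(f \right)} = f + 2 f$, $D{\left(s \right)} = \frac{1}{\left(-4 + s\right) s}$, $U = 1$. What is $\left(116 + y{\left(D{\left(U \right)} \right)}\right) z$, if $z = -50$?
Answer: $-5750$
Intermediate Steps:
$D{\left(s \right)} = \frac{1}{s \left(-4 + s\right)}$
$y{\left(f \right)} = 3 f$
$\left(116 + y{\left(D{\left(U \right)} \right)}\right) z = \left(116 + 3 \frac{1}{1 \left(-4 + 1\right)}\right) \left(-50\right) = \left(116 + 3 \cdot 1 \frac{1}{-3}\right) \left(-50\right) = \left(116 + 3 \cdot 1 \left(- \frac{1}{3}\right)\right) \left(-50\right) = \left(116 + 3 \left(- \frac{1}{3}\right)\right) \left(-50\right) = \left(116 - 1\right) \left(-50\right) = 115 \left(-50\right) = -5750$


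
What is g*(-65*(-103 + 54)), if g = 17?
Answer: 54145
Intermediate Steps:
g*(-65*(-103 + 54)) = 17*(-65*(-103 + 54)) = 17*(-65*(-49)) = 17*3185 = 54145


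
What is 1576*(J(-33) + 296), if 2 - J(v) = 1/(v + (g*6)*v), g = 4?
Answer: 387461176/825 ≈ 4.6965e+5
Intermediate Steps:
J(v) = 2 - 1/(25*v) (J(v) = 2 - 1/(v + (4*6)*v) = 2 - 1/(v + 24*v) = 2 - 1/(25*v))
1576*(J(-33) + 296) = 1576*((2 - 1/25/(-33)) + 296) = 1576*((2 - 1/25*(-1/33)) + 296) = 1576*((2 + 1/825) + 296) = 1576*(1651/825 + 296) = 1576*(245851/825) = 387461176/825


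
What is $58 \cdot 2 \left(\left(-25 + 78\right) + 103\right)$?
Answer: $18096$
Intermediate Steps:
$58 \cdot 2 \left(\left(-25 + 78\right) + 103\right) = 116 \left(53 + 103\right) = 116 \cdot 156 = 18096$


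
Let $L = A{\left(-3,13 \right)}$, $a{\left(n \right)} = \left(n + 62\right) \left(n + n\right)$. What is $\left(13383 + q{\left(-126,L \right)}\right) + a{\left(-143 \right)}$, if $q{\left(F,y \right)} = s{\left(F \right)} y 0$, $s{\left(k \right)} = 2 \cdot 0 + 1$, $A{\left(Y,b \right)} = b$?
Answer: $36549$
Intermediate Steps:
$a{\left(n \right)} = 2 n \left(62 + n\right)$ ($a{\left(n \right)} = \left(62 + n\right) 2 n = 2 n \left(62 + n\right)$)
$L = 13$
$s{\left(k \right)} = 1$ ($s{\left(k \right)} = 0 + 1 = 1$)
$q{\left(F,y \right)} = 0$ ($q{\left(F,y \right)} = 1 y 0 = 1 \cdot 0 = 0$)
$\left(13383 + q{\left(-126,L \right)}\right) + a{\left(-143 \right)} = \left(13383 + 0\right) + 2 \left(-143\right) \left(62 - 143\right) = 13383 + 2 \left(-143\right) \left(-81\right) = 13383 + 23166 = 36549$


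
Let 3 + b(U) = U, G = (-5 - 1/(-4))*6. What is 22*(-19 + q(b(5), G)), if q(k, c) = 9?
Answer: -220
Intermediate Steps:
G = -57/2 (G = (-5 - 1*(-1/4))*6 = (-5 + 1/4)*6 = -19/4*6 = -57/2 ≈ -28.500)
b(U) = -3 + U
22*(-19 + q(b(5), G)) = 22*(-19 + 9) = 22*(-10) = -220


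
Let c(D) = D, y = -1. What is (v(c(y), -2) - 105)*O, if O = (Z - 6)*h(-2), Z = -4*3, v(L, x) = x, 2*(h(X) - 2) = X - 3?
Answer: -963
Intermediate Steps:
h(X) = 1/2 + X/2 (h(X) = 2 + (X - 3)/2 = 2 + (-3 + X)/2 = 2 + (-3/2 + X/2) = 1/2 + X/2)
Z = -12
O = 9 (O = (-12 - 6)*(1/2 + (1/2)*(-2)) = -18*(1/2 - 1) = -18*(-1/2) = 9)
(v(c(y), -2) - 105)*O = (-2 - 105)*9 = -107*9 = -963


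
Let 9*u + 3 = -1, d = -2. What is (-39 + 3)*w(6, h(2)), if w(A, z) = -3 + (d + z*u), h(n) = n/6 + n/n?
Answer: 604/3 ≈ 201.33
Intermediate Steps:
u = -4/9 (u = -⅓ + (⅑)*(-1) = -⅓ - ⅑ = -4/9 ≈ -0.44444)
h(n) = 1 + n/6 (h(n) = n*(⅙) + 1 = n/6 + 1 = 1 + n/6)
w(A, z) = -5 - 4*z/9 (w(A, z) = -3 + (-2 + z*(-4/9)) = -3 + (-2 - 4*z/9) = -5 - 4*z/9)
(-39 + 3)*w(6, h(2)) = (-39 + 3)*(-5 - 4*(1 + (⅙)*2)/9) = -36*(-5 - 4*(1 + ⅓)/9) = -36*(-5 - 4/9*4/3) = -36*(-5 - 16/27) = -36*(-151/27) = 604/3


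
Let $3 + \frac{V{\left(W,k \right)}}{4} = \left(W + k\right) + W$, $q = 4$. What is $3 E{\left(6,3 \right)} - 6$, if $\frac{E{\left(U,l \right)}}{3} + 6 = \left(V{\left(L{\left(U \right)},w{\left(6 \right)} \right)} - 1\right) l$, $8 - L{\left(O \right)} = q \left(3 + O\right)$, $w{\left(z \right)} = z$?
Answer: $-5811$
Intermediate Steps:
$L{\left(O \right)} = -4 - 4 O$ ($L{\left(O \right)} = 8 - 4 \left(3 + O\right) = 8 - \left(12 + 4 O\right) = -4 - 4 O$)
$V{\left(W,k \right)} = -12 + 4 k + 8 W$ ($V{\left(W,k \right)} = -12 + 4 \left(\left(W + k\right) + W\right) = -12 + 4 \left(k + 2 W\right) = -12 + \left(4 k + 8 W\right) = -12 + 4 k + 8 W$)
$E{\left(U,l \right)} = -18 + 3 l \left(-21 - 32 U\right)$ ($E{\left(U,l \right)} = -18 + 3 \left(\left(-12 + 4 \cdot 6 + 8 \left(-4 - 4 U\right)\right) - 1\right) l = -18 + 3 \left(\left(-12 + 24 - \left(32 + 32 U\right)\right) - 1\right) l = -18 + 3 \left(\left(-20 - 32 U\right) - 1\right) l = -18 + 3 \left(-21 - 32 U\right) l = -18 + 3 l \left(-21 - 32 U\right)$)
$3 E{\left(6,3 \right)} - 6 = 3 \left(-18 - 189 - 576 \cdot 3\right) - 6 = 3 \left(-18 - 189 - 1728\right) - 6 = 3 \left(-1935\right) - 6 = -5805 - 6 = -5811$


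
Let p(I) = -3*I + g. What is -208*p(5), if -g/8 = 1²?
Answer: 4784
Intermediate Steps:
g = -8 (g = -8*1² = -8*1 = -8)
p(I) = -8 - 3*I (p(I) = -3*I - 8 = -8 - 3*I)
-208*p(5) = -208*(-8 - 3*5) = -208*(-8 - 15) = -208*(-23) = 4784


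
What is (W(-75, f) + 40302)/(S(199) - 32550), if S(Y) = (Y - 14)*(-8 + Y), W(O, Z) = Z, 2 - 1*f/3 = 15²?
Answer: 39633/2785 ≈ 14.231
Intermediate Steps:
f = -669 (f = 6 - 3*15² = 6 - 3*225 = 6 - 675 = -669)
S(Y) = (-14 + Y)*(-8 + Y)
(W(-75, f) + 40302)/(S(199) - 32550) = (-669 + 40302)/((112 + 199² - 22*199) - 32550) = 39633/((112 + 39601 - 4378) - 32550) = 39633/(35335 - 32550) = 39633/2785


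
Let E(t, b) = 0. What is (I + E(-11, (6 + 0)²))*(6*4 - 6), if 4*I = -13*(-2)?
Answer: 117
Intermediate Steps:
I = 13/2 (I = (-13*(-2))/4 = (¼)*26 = 13/2 ≈ 6.5000)
(I + E(-11, (6 + 0)²))*(6*4 - 6) = (13/2 + 0)*(6*4 - 6) = 13*(24 - 6)/2 = (13/2)*18 = 117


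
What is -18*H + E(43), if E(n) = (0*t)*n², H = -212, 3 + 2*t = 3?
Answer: 3816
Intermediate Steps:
t = 0 (t = -3/2 + (½)*3 = -3/2 + 3/2 = 0)
E(n) = 0 (E(n) = (0*0)*n² = 0*n² = 0)
-18*H + E(43) = -18*(-212) + 0 = 3816 + 0 = 3816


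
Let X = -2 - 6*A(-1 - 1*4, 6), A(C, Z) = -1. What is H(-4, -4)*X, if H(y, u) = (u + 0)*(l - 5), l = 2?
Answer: 48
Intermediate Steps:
H(y, u) = -3*u (H(y, u) = (u + 0)*(2 - 5) = u*(-3) = -3*u)
X = 4 (X = -2 - 6*(-1) = -2 + 6 = 4)
H(-4, -4)*X = -3*(-4)*4 = 12*4 = 48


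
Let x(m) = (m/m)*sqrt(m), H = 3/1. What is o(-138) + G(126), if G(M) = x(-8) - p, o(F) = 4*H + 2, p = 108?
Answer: -94 + 2*I*sqrt(2) ≈ -94.0 + 2.8284*I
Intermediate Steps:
H = 3 (H = 3*1 = 3)
x(m) = sqrt(m) (x(m) = 1*sqrt(m) = sqrt(m))
o(F) = 14 (o(F) = 4*3 + 2 = 12 + 2 = 14)
G(M) = -108 + 2*I*sqrt(2) (G(M) = sqrt(-8) - 1*108 = 2*I*sqrt(2) - 108 = -108 + 2*I*sqrt(2))
o(-138) + G(126) = 14 + (-108 + 2*I*sqrt(2)) = -94 + 2*I*sqrt(2)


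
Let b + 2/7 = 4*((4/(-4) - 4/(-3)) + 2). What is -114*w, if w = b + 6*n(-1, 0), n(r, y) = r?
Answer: -2432/7 ≈ -347.43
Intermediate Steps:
b = 190/21 (b = -2/7 + 4*((4/(-4) - 4/(-3)) + 2) = -2/7 + 4*((4*(-¼) - 4*(-⅓)) + 2) = -2/7 + 4*((-1 + 4/3) + 2) = -2/7 + 4*(⅓ + 2) = -2/7 + 4*(7/3) = -2/7 + 28/3 = 190/21 ≈ 9.0476)
w = 64/21 (w = 190/21 + 6*(-1) = 190/21 - 6 = 64/21 ≈ 3.0476)
-114*w = -114*64/21 = -2432/7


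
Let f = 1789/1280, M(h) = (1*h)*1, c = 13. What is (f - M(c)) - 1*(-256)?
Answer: 312829/1280 ≈ 244.40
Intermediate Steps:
M(h) = h (M(h) = h*1 = h)
f = 1789/1280 (f = 1789*(1/1280) = 1789/1280 ≈ 1.3977)
(f - M(c)) - 1*(-256) = (1789/1280 - 1*13) - 1*(-256) = (1789/1280 - 13) + 256 = -14851/1280 + 256 = 312829/1280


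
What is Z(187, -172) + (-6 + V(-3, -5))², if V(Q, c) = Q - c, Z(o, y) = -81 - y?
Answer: 107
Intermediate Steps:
Z(187, -172) + (-6 + V(-3, -5))² = (-81 - 1*(-172)) + (-6 + (-3 - 1*(-5)))² = (-81 + 172) + (-6 + (-3 + 5))² = 91 + (-6 + 2)² = 91 + (-4)² = 91 + 16 = 107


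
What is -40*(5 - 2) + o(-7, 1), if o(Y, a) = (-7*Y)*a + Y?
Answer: -78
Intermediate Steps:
o(Y, a) = Y - 7*Y*a (o(Y, a) = -7*Y*a + Y = Y - 7*Y*a)
-40*(5 - 2) + o(-7, 1) = -40*(5 - 2) - 7*(1 - 7*1) = -40*3 - 7*(1 - 7) = -120 - 7*(-6) = -120 + 42 = -78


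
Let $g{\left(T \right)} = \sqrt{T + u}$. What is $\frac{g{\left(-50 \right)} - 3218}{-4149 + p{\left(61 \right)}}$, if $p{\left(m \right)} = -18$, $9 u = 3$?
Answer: $\frac{3218}{4167} - \frac{i \sqrt{447}}{12501} \approx 0.77226 - 0.0016913 i$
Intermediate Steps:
$u = \frac{1}{3}$ ($u = \frac{1}{9} \cdot 3 = \frac{1}{3} \approx 0.33333$)
$g{\left(T \right)} = \sqrt{\frac{1}{3} + T}$ ($g{\left(T \right)} = \sqrt{T + \frac{1}{3}} = \sqrt{\frac{1}{3} + T}$)
$\frac{g{\left(-50 \right)} - 3218}{-4149 + p{\left(61 \right)}} = \frac{\frac{\sqrt{3 + 9 \left(-50\right)}}{3} - 3218}{-4149 - 18} = \frac{\frac{\sqrt{3 - 450}}{3} - 3218}{-4167} = \left(\frac{\sqrt{-447}}{3} - 3218\right) \left(- \frac{1}{4167}\right) = \left(\frac{i \sqrt{447}}{3} - 3218\right) \left(- \frac{1}{4167}\right) = \left(-3218 + \frac{i \sqrt{447}}{3}\right) \left(- \frac{1}{4167}\right) = \frac{3218}{4167} - \frac{i \sqrt{447}}{12501}$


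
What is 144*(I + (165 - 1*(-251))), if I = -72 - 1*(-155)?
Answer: 71856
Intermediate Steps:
I = 83 (I = -72 + 155 = 83)
144*(I + (165 - 1*(-251))) = 144*(83 + (165 - 1*(-251))) = 144*(83 + (165 + 251)) = 144*(83 + 416) = 144*499 = 71856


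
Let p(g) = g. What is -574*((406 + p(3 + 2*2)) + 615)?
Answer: -590072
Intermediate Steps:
-574*((406 + p(3 + 2*2)) + 615) = -574*((406 + (3 + 2*2)) + 615) = -574*((406 + (3 + 4)) + 615) = -574*((406 + 7) + 615) = -574*(413 + 615) = -574*1028 = -590072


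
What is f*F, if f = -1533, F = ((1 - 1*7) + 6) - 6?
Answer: 9198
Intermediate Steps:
F = -6 (F = ((1 - 7) + 6) - 6 = (-6 + 6) - 6 = 0 - 6 = -6)
f*F = -1533*(-6) = 9198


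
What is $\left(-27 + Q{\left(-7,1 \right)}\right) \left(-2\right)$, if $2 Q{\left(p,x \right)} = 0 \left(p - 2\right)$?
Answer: $54$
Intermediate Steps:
$Q{\left(p,x \right)} = 0$ ($Q{\left(p,x \right)} = \frac{0 \left(p - 2\right)}{2} = \frac{0 \left(-2 + p\right)}{2} = \frac{1}{2} \cdot 0 = 0$)
$\left(-27 + Q{\left(-7,1 \right)}\right) \left(-2\right) = \left(-27 + 0\right) \left(-2\right) = \left(-27\right) \left(-2\right) = 54$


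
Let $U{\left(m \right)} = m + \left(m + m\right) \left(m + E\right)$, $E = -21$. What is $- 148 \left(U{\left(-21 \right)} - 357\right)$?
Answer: $-205128$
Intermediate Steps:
$U{\left(m \right)} = m + 2 m \left(-21 + m\right)$ ($U{\left(m \right)} = m + \left(m + m\right) \left(m - 21\right) = m + 2 m \left(-21 + m\right)$)
$- 148 \left(U{\left(-21 \right)} - 357\right) = - 148 \left(- 21 \left(-41 + 2 \left(-21\right)\right) - 357\right) = - 148 \left(- 21 \left(-41 - 42\right) - 357\right) = - 148 \left(\left(-21\right) \left(-83\right) - 357\right) = - 148 \left(1743 - 357\right) = \left(-148\right) 1386 = -205128$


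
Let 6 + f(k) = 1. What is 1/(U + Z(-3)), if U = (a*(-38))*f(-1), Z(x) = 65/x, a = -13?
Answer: -3/7475 ≈ -0.00040134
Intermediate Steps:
f(k) = -5 (f(k) = -6 + 1 = -5)
U = -2470 (U = -13*(-38)*(-5) = 494*(-5) = -2470)
1/(U + Z(-3)) = 1/(-2470 + 65/(-3)) = 1/(-2470 + 65*(-1/3)) = 1/(-2470 - 65/3) = 1/(-7475/3) = -3/7475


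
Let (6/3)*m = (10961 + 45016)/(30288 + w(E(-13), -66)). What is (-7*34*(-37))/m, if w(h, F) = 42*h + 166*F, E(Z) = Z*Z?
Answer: 155161720/18659 ≈ 8315.7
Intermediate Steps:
E(Z) = Z²
m = 18659/17620 (m = ((10961 + 45016)/(30288 + (42*(-13)² + 166*(-66))))/2 = (55977/(30288 + (42*169 - 10956)))/2 = (55977/(30288 + (7098 - 10956)))/2 = (55977/(30288 - 3858))/2 = (55977/26430)/2 = (55977*(1/26430))/2 = (½)*(18659/8810) = 18659/17620 ≈ 1.0590)
(-7*34*(-37))/m = (-7*34*(-37))/(18659/17620) = -238*(-37)*(17620/18659) = -1*(-8806)*(17620/18659) = 8806*(17620/18659) = 155161720/18659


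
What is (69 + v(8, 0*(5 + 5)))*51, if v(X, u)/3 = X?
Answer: 4743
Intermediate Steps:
v(X, u) = 3*X
(69 + v(8, 0*(5 + 5)))*51 = (69 + 3*8)*51 = (69 + 24)*51 = 93*51 = 4743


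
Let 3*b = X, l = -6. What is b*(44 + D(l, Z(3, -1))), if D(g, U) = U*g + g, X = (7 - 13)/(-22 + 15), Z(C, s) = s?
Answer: 88/7 ≈ 12.571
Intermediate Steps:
X = 6/7 (X = -6/(-7) = -6*(-1/7) = 6/7 ≈ 0.85714)
D(g, U) = g + U*g
b = 2/7 (b = (1/3)*(6/7) = 2/7 ≈ 0.28571)
b*(44 + D(l, Z(3, -1))) = 2*(44 - 6*(1 - 1))/7 = 2*(44 - 6*0)/7 = 2*(44 + 0)/7 = (2/7)*44 = 88/7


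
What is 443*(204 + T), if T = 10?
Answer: 94802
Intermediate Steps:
443*(204 + T) = 443*(204 + 10) = 443*214 = 94802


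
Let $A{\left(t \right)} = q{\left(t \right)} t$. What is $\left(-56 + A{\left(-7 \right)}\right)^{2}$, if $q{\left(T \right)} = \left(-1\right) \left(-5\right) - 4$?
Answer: $3969$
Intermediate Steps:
$q{\left(T \right)} = 1$ ($q{\left(T \right)} = 5 - 4 = 1$)
$A{\left(t \right)} = t$ ($A{\left(t \right)} = 1 t = t$)
$\left(-56 + A{\left(-7 \right)}\right)^{2} = \left(-56 - 7\right)^{2} = \left(-63\right)^{2} = 3969$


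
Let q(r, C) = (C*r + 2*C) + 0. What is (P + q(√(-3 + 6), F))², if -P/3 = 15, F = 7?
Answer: 1108 - 434*√3 ≈ 356.29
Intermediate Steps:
P = -45 (P = -3*15 = -45)
q(r, C) = 2*C + C*r (q(r, C) = (2*C + C*r) + 0 = 2*C + C*r)
(P + q(√(-3 + 6), F))² = (-45 + 7*(2 + √(-3 + 6)))² = (-45 + 7*(2 + √3))² = (-45 + (14 + 7*√3))² = (-31 + 7*√3)²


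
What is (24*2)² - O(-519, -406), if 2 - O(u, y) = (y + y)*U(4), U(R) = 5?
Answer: -1758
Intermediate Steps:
O(u, y) = 2 - 10*y (O(u, y) = 2 - (y + y)*5 = 2 - 2*y*5 = 2 - 10*y)
(24*2)² - O(-519, -406) = (24*2)² - (2 - 10*(-406)) = 48² - (2 + 4060) = 2304 - 1*4062 = 2304 - 4062 = -1758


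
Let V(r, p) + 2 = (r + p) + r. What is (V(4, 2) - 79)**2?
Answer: 5041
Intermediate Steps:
V(r, p) = -2 + p + 2*r (V(r, p) = -2 + ((r + p) + r) = -2 + ((p + r) + r) = -2 + (p + 2*r) = -2 + p + 2*r)
(V(4, 2) - 79)**2 = ((-2 + 2 + 2*4) - 79)**2 = ((-2 + 2 + 8) - 79)**2 = (8 - 79)**2 = (-71)**2 = 5041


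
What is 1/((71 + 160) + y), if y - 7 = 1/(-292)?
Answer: 292/69495 ≈ 0.0042017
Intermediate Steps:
y = 2043/292 (y = 7 + 1/(-292) = 7 - 1/292 = 2043/292 ≈ 6.9966)
1/((71 + 160) + y) = 1/((71 + 160) + 2043/292) = 1/(231 + 2043/292) = 1/(69495/292) = 292/69495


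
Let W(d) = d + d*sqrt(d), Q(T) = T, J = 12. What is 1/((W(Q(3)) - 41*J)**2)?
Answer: 1/(9*(163 - sqrt(3))**2) ≈ 4.2723e-6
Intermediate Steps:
W(d) = d + d**(3/2)
1/((W(Q(3)) - 41*J)**2) = 1/(((3 + 3**(3/2)) - 41*12)**2) = 1/(((3 + 3*sqrt(3)) - 492)**2) = 1/((-489 + 3*sqrt(3))**2) = (-489 + 3*sqrt(3))**(-2)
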